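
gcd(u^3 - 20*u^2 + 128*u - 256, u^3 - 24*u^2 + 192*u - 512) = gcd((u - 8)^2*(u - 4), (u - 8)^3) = u^2 - 16*u + 64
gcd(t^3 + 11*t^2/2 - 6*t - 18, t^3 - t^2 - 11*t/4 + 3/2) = t^2 - t/2 - 3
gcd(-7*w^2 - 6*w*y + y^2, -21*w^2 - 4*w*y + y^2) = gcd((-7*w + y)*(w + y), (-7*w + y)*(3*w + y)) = -7*w + y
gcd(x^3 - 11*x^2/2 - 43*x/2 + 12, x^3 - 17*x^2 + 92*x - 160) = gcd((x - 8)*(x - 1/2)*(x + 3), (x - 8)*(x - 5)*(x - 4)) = x - 8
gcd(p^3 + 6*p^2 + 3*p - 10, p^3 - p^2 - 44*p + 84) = 1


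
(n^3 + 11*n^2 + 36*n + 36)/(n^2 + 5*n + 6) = n + 6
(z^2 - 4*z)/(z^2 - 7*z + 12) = z/(z - 3)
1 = 1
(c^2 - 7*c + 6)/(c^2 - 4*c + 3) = (c - 6)/(c - 3)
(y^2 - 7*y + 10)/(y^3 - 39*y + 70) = 1/(y + 7)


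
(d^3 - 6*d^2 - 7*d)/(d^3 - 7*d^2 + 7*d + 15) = d*(d - 7)/(d^2 - 8*d + 15)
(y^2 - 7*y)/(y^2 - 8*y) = (y - 7)/(y - 8)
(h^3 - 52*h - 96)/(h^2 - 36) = (h^2 - 6*h - 16)/(h - 6)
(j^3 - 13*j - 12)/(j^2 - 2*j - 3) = (j^2 - j - 12)/(j - 3)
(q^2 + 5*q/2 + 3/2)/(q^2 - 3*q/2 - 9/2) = (q + 1)/(q - 3)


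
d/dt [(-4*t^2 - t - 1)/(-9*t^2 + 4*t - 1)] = 5*(-5*t^2 - 2*t + 1)/(81*t^4 - 72*t^3 + 34*t^2 - 8*t + 1)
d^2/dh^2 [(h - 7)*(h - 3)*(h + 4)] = 6*h - 12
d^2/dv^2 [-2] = 0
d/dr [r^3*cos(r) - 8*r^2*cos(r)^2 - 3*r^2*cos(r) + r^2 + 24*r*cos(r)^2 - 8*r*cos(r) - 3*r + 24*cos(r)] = -r^3*sin(r) + 8*r^2*sin(2*r) + 3*sqrt(2)*r^2*sin(r + pi/4) + 8*r*sin(r) - 24*r*sin(2*r) - 6*r*cos(r) - 8*r*cos(2*r) - 6*r - 24*sin(r) - 8*cos(r) + 12*cos(2*r) + 9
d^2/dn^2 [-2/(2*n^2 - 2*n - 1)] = 8*(-2*n^2 + 2*n + 2*(2*n - 1)^2 + 1)/(-2*n^2 + 2*n + 1)^3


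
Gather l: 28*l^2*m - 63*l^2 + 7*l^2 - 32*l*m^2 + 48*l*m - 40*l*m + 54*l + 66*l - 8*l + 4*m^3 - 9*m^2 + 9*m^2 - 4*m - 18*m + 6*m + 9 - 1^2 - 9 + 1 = l^2*(28*m - 56) + l*(-32*m^2 + 8*m + 112) + 4*m^3 - 16*m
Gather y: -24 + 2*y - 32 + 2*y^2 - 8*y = 2*y^2 - 6*y - 56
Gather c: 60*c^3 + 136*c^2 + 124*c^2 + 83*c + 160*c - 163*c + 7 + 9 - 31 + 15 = 60*c^3 + 260*c^2 + 80*c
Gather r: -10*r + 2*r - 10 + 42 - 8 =24 - 8*r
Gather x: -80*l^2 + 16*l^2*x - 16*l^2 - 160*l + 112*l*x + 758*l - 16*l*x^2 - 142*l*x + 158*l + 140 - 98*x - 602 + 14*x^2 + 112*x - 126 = -96*l^2 + 756*l + x^2*(14 - 16*l) + x*(16*l^2 - 30*l + 14) - 588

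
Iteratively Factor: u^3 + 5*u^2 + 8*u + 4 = (u + 2)*(u^2 + 3*u + 2) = (u + 1)*(u + 2)*(u + 2)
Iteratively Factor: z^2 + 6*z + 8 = (z + 4)*(z + 2)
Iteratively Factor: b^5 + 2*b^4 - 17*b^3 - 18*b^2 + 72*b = (b)*(b^4 + 2*b^3 - 17*b^2 - 18*b + 72) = b*(b + 4)*(b^3 - 2*b^2 - 9*b + 18) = b*(b - 3)*(b + 4)*(b^2 + b - 6) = b*(b - 3)*(b + 3)*(b + 4)*(b - 2)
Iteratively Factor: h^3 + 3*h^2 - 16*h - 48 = (h + 3)*(h^2 - 16) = (h + 3)*(h + 4)*(h - 4)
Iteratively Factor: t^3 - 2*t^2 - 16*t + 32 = (t + 4)*(t^2 - 6*t + 8) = (t - 2)*(t + 4)*(t - 4)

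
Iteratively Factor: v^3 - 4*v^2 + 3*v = (v - 1)*(v^2 - 3*v) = v*(v - 1)*(v - 3)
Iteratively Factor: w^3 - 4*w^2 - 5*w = (w)*(w^2 - 4*w - 5) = w*(w + 1)*(w - 5)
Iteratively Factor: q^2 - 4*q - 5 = (q + 1)*(q - 5)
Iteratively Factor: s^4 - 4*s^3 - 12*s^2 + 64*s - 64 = (s - 2)*(s^3 - 2*s^2 - 16*s + 32) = (s - 4)*(s - 2)*(s^2 + 2*s - 8) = (s - 4)*(s - 2)^2*(s + 4)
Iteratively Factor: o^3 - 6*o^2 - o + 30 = (o - 5)*(o^2 - o - 6) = (o - 5)*(o - 3)*(o + 2)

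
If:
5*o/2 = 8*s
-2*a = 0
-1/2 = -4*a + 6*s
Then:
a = 0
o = -4/15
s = -1/12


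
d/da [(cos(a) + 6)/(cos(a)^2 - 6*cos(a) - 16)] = (cos(a)^2 + 12*cos(a) - 20)*sin(a)/(sin(a)^2 + 6*cos(a) + 15)^2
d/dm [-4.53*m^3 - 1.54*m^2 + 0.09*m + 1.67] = -13.59*m^2 - 3.08*m + 0.09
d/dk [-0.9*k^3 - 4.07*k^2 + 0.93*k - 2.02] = -2.7*k^2 - 8.14*k + 0.93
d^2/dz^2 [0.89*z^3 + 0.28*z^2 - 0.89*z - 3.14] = 5.34*z + 0.56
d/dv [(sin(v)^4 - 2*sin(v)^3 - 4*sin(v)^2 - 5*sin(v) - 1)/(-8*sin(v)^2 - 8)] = (-2*sin(v)^5 + 2*sin(v)^4 - 4*sin(v)^3 + sin(v)^2 + 6*sin(v) + 5)*cos(v)/(8*(sin(v)^2 + 1)^2)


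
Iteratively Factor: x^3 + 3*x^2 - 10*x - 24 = (x + 4)*(x^2 - x - 6) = (x + 2)*(x + 4)*(x - 3)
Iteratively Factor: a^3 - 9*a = (a + 3)*(a^2 - 3*a) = (a - 3)*(a + 3)*(a)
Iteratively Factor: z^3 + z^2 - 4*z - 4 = (z + 2)*(z^2 - z - 2) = (z + 1)*(z + 2)*(z - 2)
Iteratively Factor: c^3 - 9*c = (c)*(c^2 - 9) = c*(c + 3)*(c - 3)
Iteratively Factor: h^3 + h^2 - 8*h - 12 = (h - 3)*(h^2 + 4*h + 4) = (h - 3)*(h + 2)*(h + 2)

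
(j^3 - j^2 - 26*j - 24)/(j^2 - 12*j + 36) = (j^2 + 5*j + 4)/(j - 6)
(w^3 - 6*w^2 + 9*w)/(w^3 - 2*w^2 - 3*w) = (w - 3)/(w + 1)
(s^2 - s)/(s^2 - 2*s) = (s - 1)/(s - 2)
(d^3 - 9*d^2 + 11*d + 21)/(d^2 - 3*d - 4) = (d^2 - 10*d + 21)/(d - 4)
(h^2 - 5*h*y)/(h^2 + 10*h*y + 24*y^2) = h*(h - 5*y)/(h^2 + 10*h*y + 24*y^2)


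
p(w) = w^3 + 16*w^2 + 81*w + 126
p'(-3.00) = 12.00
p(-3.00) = 0.00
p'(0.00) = 81.00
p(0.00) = 126.00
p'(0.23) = 88.52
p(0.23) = 145.49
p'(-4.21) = -0.55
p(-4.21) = -6.04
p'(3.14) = 211.06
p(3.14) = 569.05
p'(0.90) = 112.23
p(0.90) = 212.59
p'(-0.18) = 75.34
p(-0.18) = 111.93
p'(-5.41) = -4.32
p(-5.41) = -2.26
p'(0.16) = 86.20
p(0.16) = 139.37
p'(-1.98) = 29.40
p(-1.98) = 20.58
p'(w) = 3*w^2 + 32*w + 81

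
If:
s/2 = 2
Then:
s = 4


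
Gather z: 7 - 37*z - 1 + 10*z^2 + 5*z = 10*z^2 - 32*z + 6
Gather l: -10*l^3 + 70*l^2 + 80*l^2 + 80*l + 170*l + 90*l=-10*l^3 + 150*l^2 + 340*l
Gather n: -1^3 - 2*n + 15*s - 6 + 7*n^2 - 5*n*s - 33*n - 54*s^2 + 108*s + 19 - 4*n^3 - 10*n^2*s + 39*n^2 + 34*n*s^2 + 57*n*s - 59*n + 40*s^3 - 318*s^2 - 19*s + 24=-4*n^3 + n^2*(46 - 10*s) + n*(34*s^2 + 52*s - 94) + 40*s^3 - 372*s^2 + 104*s + 36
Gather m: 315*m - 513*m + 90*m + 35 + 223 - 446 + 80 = -108*m - 108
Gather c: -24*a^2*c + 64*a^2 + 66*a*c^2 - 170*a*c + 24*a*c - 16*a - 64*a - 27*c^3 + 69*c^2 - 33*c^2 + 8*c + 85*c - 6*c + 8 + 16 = 64*a^2 - 80*a - 27*c^3 + c^2*(66*a + 36) + c*(-24*a^2 - 146*a + 87) + 24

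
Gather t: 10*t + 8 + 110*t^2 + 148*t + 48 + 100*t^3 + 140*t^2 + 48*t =100*t^3 + 250*t^2 + 206*t + 56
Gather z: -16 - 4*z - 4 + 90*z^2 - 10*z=90*z^2 - 14*z - 20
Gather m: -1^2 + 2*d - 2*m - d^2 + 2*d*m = -d^2 + 2*d + m*(2*d - 2) - 1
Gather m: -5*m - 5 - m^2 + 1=-m^2 - 5*m - 4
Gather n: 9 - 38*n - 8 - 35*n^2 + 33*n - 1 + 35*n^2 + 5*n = 0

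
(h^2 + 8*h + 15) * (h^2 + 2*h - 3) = h^4 + 10*h^3 + 28*h^2 + 6*h - 45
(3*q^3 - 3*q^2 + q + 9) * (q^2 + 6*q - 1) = 3*q^5 + 15*q^4 - 20*q^3 + 18*q^2 + 53*q - 9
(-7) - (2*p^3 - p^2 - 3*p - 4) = -2*p^3 + p^2 + 3*p - 3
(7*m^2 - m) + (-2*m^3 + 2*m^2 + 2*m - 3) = -2*m^3 + 9*m^2 + m - 3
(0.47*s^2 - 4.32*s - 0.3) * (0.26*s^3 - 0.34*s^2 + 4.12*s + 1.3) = 0.1222*s^5 - 1.283*s^4 + 3.3272*s^3 - 17.0854*s^2 - 6.852*s - 0.39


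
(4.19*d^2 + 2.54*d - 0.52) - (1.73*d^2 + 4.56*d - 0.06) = 2.46*d^2 - 2.02*d - 0.46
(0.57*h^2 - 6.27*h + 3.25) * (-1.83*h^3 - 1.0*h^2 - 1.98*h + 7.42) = -1.0431*h^5 + 10.9041*h^4 - 0.8061*h^3 + 13.394*h^2 - 52.9584*h + 24.115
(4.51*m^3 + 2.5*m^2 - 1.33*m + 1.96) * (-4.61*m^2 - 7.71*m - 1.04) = -20.7911*m^5 - 46.2971*m^4 - 17.8341*m^3 - 1.3813*m^2 - 13.7284*m - 2.0384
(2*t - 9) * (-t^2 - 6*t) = -2*t^3 - 3*t^2 + 54*t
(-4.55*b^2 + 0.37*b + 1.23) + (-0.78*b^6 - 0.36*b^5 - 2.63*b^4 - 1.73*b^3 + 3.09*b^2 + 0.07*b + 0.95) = -0.78*b^6 - 0.36*b^5 - 2.63*b^4 - 1.73*b^3 - 1.46*b^2 + 0.44*b + 2.18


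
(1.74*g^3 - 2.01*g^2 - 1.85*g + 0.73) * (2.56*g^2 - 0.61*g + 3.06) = 4.4544*g^5 - 6.207*g^4 + 1.8145*g^3 - 3.1533*g^2 - 6.1063*g + 2.2338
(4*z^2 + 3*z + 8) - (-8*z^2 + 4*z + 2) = 12*z^2 - z + 6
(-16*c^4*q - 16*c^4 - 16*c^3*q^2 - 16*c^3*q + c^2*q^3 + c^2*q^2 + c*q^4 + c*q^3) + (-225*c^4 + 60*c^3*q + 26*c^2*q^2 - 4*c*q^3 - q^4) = -16*c^4*q - 241*c^4 - 16*c^3*q^2 + 44*c^3*q + c^2*q^3 + 27*c^2*q^2 + c*q^4 - 3*c*q^3 - q^4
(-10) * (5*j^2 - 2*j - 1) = -50*j^2 + 20*j + 10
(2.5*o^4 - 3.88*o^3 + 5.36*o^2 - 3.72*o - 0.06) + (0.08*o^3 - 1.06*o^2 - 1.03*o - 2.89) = 2.5*o^4 - 3.8*o^3 + 4.3*o^2 - 4.75*o - 2.95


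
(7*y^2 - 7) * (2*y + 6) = 14*y^3 + 42*y^2 - 14*y - 42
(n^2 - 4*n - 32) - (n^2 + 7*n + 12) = -11*n - 44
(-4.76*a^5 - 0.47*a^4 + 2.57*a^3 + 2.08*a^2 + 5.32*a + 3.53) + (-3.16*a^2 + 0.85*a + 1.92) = -4.76*a^5 - 0.47*a^4 + 2.57*a^3 - 1.08*a^2 + 6.17*a + 5.45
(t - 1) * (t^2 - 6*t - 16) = t^3 - 7*t^2 - 10*t + 16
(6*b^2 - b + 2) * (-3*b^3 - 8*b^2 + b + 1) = -18*b^5 - 45*b^4 + 8*b^3 - 11*b^2 + b + 2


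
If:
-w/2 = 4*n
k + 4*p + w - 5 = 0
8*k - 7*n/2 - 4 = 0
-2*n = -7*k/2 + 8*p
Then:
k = 148/499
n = -232/499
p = 491/1996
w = 1856/499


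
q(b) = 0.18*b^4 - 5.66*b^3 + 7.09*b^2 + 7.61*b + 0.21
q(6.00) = -688.17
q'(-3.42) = -268.29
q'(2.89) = -75.85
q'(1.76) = -16.11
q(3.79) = -140.10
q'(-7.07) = -1195.83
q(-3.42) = 308.15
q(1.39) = 9.96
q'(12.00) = -1023.19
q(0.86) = 8.50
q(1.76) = 6.44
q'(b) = 0.72*b^3 - 16.98*b^2 + 14.18*b + 7.61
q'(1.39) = -3.55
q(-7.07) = 2750.73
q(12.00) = -4935.51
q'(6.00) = -363.07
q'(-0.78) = -14.12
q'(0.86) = 7.70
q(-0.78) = 1.34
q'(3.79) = -143.35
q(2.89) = -42.64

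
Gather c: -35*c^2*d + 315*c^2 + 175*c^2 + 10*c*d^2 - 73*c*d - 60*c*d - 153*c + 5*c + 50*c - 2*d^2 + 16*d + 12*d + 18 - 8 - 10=c^2*(490 - 35*d) + c*(10*d^2 - 133*d - 98) - 2*d^2 + 28*d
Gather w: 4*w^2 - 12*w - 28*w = 4*w^2 - 40*w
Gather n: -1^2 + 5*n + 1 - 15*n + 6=6 - 10*n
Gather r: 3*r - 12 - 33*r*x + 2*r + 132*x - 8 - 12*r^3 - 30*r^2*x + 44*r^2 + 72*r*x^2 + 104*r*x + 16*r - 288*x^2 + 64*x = -12*r^3 + r^2*(44 - 30*x) + r*(72*x^2 + 71*x + 21) - 288*x^2 + 196*x - 20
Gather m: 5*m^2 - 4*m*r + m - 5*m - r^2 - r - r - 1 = 5*m^2 + m*(-4*r - 4) - r^2 - 2*r - 1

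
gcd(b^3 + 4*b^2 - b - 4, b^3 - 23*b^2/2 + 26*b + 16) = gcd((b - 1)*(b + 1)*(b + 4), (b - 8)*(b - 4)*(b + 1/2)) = 1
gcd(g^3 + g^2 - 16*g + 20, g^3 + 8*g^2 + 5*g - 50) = g^2 + 3*g - 10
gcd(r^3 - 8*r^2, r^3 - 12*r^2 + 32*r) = r^2 - 8*r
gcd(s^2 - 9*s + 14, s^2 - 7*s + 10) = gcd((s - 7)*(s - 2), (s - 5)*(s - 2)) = s - 2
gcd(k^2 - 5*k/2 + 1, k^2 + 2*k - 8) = k - 2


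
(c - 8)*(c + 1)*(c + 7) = c^3 - 57*c - 56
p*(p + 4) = p^2 + 4*p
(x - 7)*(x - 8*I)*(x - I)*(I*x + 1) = I*x^4 + 10*x^3 - 7*I*x^3 - 70*x^2 - 17*I*x^2 - 8*x + 119*I*x + 56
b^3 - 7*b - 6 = (b - 3)*(b + 1)*(b + 2)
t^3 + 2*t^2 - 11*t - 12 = (t - 3)*(t + 1)*(t + 4)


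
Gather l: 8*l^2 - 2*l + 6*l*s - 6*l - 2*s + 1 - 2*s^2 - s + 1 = 8*l^2 + l*(6*s - 8) - 2*s^2 - 3*s + 2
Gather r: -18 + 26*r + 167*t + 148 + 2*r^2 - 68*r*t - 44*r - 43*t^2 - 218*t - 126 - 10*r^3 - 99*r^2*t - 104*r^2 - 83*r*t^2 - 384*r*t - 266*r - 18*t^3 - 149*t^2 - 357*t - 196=-10*r^3 + r^2*(-99*t - 102) + r*(-83*t^2 - 452*t - 284) - 18*t^3 - 192*t^2 - 408*t - 192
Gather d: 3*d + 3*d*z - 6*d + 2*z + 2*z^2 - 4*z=d*(3*z - 3) + 2*z^2 - 2*z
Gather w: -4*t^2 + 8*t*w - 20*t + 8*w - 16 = -4*t^2 - 20*t + w*(8*t + 8) - 16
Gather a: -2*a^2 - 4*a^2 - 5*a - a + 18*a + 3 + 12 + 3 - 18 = -6*a^2 + 12*a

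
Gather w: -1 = -1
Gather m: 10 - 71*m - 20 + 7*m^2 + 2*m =7*m^2 - 69*m - 10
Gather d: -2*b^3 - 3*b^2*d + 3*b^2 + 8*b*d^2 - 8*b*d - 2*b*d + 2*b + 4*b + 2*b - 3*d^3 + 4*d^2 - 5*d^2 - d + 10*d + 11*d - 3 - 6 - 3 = -2*b^3 + 3*b^2 + 8*b - 3*d^3 + d^2*(8*b - 1) + d*(-3*b^2 - 10*b + 20) - 12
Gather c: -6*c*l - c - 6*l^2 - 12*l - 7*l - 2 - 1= c*(-6*l - 1) - 6*l^2 - 19*l - 3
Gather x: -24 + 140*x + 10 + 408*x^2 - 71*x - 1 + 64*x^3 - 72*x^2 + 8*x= 64*x^3 + 336*x^2 + 77*x - 15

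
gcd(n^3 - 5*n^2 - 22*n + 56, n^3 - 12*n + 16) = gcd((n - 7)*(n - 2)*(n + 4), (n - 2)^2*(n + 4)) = n^2 + 2*n - 8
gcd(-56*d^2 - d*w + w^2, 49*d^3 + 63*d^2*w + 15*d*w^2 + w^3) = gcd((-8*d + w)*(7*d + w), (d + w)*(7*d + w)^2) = 7*d + w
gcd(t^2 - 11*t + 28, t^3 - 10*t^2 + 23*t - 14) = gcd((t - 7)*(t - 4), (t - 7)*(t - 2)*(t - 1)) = t - 7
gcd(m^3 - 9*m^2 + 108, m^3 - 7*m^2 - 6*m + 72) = m^2 - 3*m - 18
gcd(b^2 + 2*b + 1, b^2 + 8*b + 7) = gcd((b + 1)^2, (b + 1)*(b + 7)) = b + 1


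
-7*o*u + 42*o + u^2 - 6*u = (-7*o + u)*(u - 6)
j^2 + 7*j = j*(j + 7)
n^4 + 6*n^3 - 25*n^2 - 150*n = n*(n - 5)*(n + 5)*(n + 6)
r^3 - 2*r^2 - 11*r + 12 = (r - 4)*(r - 1)*(r + 3)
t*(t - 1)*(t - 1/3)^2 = t^4 - 5*t^3/3 + 7*t^2/9 - t/9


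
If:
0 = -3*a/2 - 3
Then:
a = -2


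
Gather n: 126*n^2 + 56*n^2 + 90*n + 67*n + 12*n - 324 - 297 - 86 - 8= 182*n^2 + 169*n - 715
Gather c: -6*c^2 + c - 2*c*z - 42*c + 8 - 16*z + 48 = -6*c^2 + c*(-2*z - 41) - 16*z + 56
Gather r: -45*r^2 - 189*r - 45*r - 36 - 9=-45*r^2 - 234*r - 45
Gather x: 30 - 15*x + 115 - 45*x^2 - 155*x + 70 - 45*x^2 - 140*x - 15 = -90*x^2 - 310*x + 200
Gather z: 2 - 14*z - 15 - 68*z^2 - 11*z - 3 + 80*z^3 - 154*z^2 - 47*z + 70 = 80*z^3 - 222*z^2 - 72*z + 54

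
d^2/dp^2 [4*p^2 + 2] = 8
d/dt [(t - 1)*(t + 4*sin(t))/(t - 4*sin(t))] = (8*t^2*cos(t) + t^2 - 8*sqrt(2)*t*sin(t + pi/4) - 16*sin(t)^2 + 8*sin(t))/(t - 4*sin(t))^2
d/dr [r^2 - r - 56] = 2*r - 1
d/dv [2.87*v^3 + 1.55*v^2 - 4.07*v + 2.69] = 8.61*v^2 + 3.1*v - 4.07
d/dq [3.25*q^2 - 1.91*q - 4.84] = 6.5*q - 1.91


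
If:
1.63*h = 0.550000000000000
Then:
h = 0.34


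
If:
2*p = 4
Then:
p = 2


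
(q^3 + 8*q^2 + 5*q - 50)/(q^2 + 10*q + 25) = q - 2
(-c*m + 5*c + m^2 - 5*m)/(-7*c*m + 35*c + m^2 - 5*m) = (c - m)/(7*c - m)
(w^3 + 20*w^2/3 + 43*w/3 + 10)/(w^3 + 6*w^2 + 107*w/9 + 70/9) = 3*(w + 3)/(3*w + 7)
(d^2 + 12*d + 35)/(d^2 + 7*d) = (d + 5)/d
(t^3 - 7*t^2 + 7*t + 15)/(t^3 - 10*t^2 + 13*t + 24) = (t - 5)/(t - 8)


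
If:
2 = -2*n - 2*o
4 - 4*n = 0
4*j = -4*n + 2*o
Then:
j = -2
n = 1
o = -2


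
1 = 1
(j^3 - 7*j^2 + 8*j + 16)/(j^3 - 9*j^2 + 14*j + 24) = (j - 4)/(j - 6)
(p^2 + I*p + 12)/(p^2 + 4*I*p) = (p - 3*I)/p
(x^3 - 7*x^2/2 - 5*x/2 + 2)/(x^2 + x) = x - 9/2 + 2/x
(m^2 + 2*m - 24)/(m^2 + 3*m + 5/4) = 4*(m^2 + 2*m - 24)/(4*m^2 + 12*m + 5)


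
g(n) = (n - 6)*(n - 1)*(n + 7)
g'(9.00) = 200.00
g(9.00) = 384.00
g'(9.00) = 200.00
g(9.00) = 384.00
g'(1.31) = -37.85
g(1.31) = -12.08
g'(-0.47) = -42.34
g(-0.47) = 62.11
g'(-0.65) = -41.73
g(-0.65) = 69.68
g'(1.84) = -32.84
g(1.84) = -30.89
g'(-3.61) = -3.90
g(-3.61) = 150.18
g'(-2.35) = -26.43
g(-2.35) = 130.07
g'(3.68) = -2.37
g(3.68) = -66.40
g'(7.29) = 116.43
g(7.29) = 115.95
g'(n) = (n - 6)*(n - 1) + (n - 6)*(n + 7) + (n - 1)*(n + 7) = 3*n^2 - 43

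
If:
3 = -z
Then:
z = -3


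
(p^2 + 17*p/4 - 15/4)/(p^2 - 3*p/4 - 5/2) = (-4*p^2 - 17*p + 15)/(-4*p^2 + 3*p + 10)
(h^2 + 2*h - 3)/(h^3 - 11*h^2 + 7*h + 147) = (h - 1)/(h^2 - 14*h + 49)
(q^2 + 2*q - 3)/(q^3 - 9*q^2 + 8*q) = (q + 3)/(q*(q - 8))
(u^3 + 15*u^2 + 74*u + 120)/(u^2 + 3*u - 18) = (u^2 + 9*u + 20)/(u - 3)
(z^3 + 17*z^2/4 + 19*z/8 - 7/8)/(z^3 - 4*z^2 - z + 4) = (8*z^2 + 26*z - 7)/(8*(z^2 - 5*z + 4))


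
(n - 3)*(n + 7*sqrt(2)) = n^2 - 3*n + 7*sqrt(2)*n - 21*sqrt(2)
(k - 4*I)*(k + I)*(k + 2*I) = k^3 - I*k^2 + 10*k + 8*I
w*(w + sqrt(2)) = w^2 + sqrt(2)*w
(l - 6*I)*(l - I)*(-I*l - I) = -I*l^3 - 7*l^2 - I*l^2 - 7*l + 6*I*l + 6*I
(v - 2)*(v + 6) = v^2 + 4*v - 12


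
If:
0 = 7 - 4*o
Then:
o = 7/4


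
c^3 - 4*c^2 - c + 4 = (c - 4)*(c - 1)*(c + 1)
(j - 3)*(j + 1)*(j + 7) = j^3 + 5*j^2 - 17*j - 21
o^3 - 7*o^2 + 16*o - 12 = (o - 3)*(o - 2)^2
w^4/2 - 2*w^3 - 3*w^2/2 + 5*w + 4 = (w/2 + 1/2)*(w - 4)*(w - 2)*(w + 1)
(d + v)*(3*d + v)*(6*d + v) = 18*d^3 + 27*d^2*v + 10*d*v^2 + v^3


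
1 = 1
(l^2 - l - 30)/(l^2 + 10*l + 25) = (l - 6)/(l + 5)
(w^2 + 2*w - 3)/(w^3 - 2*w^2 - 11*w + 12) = 1/(w - 4)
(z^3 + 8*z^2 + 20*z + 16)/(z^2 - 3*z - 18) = (z^3 + 8*z^2 + 20*z + 16)/(z^2 - 3*z - 18)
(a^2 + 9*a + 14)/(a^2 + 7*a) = (a + 2)/a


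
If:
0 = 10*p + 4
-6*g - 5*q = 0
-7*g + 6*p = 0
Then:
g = -12/35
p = -2/5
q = 72/175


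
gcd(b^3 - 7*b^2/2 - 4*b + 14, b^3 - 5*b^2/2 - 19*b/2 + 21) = b^2 - 11*b/2 + 7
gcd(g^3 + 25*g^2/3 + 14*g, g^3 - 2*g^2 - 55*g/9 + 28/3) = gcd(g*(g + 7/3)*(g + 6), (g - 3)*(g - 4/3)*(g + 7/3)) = g + 7/3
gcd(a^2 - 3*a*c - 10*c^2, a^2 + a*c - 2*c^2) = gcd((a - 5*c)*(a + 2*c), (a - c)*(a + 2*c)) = a + 2*c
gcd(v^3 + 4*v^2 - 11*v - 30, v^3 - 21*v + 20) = v + 5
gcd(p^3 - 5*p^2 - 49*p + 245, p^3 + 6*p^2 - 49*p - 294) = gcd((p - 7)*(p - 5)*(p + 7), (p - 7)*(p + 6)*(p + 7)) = p^2 - 49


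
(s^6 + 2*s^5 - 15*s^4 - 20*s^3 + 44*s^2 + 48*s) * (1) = s^6 + 2*s^5 - 15*s^4 - 20*s^3 + 44*s^2 + 48*s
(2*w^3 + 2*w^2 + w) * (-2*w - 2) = -4*w^4 - 8*w^3 - 6*w^2 - 2*w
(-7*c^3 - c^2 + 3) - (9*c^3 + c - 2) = -16*c^3 - c^2 - c + 5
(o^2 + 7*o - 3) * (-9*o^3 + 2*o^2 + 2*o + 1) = -9*o^5 - 61*o^4 + 43*o^3 + 9*o^2 + o - 3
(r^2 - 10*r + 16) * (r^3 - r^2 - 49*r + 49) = r^5 - 11*r^4 - 23*r^3 + 523*r^2 - 1274*r + 784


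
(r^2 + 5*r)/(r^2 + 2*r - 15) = r/(r - 3)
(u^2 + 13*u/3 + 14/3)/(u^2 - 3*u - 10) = (u + 7/3)/(u - 5)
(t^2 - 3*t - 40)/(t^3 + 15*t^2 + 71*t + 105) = (t - 8)/(t^2 + 10*t + 21)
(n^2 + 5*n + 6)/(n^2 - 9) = (n + 2)/(n - 3)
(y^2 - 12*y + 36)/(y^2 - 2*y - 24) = (y - 6)/(y + 4)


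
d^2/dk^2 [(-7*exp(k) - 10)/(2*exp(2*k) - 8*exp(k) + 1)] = (-28*exp(4*k) - 272*exp(3*k) + 564*exp(2*k) - 616*exp(k) - 87)*exp(k)/(8*exp(6*k) - 96*exp(5*k) + 396*exp(4*k) - 608*exp(3*k) + 198*exp(2*k) - 24*exp(k) + 1)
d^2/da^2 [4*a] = 0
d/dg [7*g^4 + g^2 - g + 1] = 28*g^3 + 2*g - 1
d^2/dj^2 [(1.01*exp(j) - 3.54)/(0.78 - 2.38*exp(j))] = (-3.5527136788005e-15*exp(2*j) + 18.177012*exp(j) + 5.957172)*exp(j)/(13.481272*exp(3*j) - 13.254696*exp(2*j) + 4.343976*exp(j) - 0.474552)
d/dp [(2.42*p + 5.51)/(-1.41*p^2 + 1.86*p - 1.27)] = (3.4122*p^2 + 15.5382*p - 13.322)/(1.9881*p^4 - 5.2452*p^3 + 7.041*p^2 - 4.7244*p + 1.6129)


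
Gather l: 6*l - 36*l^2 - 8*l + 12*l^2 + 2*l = -24*l^2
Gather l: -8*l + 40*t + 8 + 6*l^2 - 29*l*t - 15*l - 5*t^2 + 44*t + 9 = 6*l^2 + l*(-29*t - 23) - 5*t^2 + 84*t + 17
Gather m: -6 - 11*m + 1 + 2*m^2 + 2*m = 2*m^2 - 9*m - 5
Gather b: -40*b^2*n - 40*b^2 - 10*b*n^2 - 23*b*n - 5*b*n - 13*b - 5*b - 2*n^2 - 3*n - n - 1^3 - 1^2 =b^2*(-40*n - 40) + b*(-10*n^2 - 28*n - 18) - 2*n^2 - 4*n - 2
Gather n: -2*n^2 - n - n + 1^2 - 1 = -2*n^2 - 2*n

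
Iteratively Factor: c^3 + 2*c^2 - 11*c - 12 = (c + 4)*(c^2 - 2*c - 3) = (c + 1)*(c + 4)*(c - 3)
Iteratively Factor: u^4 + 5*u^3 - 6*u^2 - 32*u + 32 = (u + 4)*(u^3 + u^2 - 10*u + 8) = (u - 1)*(u + 4)*(u^2 + 2*u - 8) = (u - 2)*(u - 1)*(u + 4)*(u + 4)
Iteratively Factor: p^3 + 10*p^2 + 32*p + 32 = (p + 4)*(p^2 + 6*p + 8) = (p + 2)*(p + 4)*(p + 4)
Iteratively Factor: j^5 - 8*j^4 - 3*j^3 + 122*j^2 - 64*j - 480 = (j - 5)*(j^4 - 3*j^3 - 18*j^2 + 32*j + 96) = (j - 5)*(j + 3)*(j^3 - 6*j^2 + 32) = (j - 5)*(j + 2)*(j + 3)*(j^2 - 8*j + 16) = (j - 5)*(j - 4)*(j + 2)*(j + 3)*(j - 4)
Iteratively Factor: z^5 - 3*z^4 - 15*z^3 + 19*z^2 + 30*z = (z + 3)*(z^4 - 6*z^3 + 3*z^2 + 10*z) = (z - 2)*(z + 3)*(z^3 - 4*z^2 - 5*z) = (z - 5)*(z - 2)*(z + 3)*(z^2 + z) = (z - 5)*(z - 2)*(z + 1)*(z + 3)*(z)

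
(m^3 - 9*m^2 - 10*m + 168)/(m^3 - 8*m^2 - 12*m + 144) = (m - 7)/(m - 6)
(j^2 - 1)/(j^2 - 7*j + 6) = (j + 1)/(j - 6)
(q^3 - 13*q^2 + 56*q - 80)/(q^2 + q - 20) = (q^2 - 9*q + 20)/(q + 5)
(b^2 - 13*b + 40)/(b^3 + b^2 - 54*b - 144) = (b - 5)/(b^2 + 9*b + 18)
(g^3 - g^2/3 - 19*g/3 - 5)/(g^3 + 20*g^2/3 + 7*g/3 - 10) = (g^2 - 2*g - 3)/(g^2 + 5*g - 6)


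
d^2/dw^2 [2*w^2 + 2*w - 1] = 4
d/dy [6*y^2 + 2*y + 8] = 12*y + 2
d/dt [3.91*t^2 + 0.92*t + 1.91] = 7.82*t + 0.92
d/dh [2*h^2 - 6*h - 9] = 4*h - 6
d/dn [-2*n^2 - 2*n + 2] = -4*n - 2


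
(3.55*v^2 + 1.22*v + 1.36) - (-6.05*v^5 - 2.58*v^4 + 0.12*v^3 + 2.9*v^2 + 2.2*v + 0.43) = 6.05*v^5 + 2.58*v^4 - 0.12*v^3 + 0.65*v^2 - 0.98*v + 0.93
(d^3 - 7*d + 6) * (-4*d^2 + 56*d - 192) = -4*d^5 + 56*d^4 - 164*d^3 - 416*d^2 + 1680*d - 1152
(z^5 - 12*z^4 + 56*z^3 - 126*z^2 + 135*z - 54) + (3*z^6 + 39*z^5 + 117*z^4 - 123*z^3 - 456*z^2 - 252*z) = 3*z^6 + 40*z^5 + 105*z^4 - 67*z^3 - 582*z^2 - 117*z - 54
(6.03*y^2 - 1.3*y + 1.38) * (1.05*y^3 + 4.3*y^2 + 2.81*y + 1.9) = 6.3315*y^5 + 24.564*y^4 + 12.8033*y^3 + 13.738*y^2 + 1.4078*y + 2.622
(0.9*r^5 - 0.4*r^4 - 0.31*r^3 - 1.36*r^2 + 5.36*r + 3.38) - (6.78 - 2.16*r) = 0.9*r^5 - 0.4*r^4 - 0.31*r^3 - 1.36*r^2 + 7.52*r - 3.4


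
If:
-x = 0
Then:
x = 0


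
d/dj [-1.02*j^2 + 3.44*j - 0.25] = 3.44 - 2.04*j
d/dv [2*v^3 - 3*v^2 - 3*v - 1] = 6*v^2 - 6*v - 3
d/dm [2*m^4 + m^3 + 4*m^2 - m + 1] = 8*m^3 + 3*m^2 + 8*m - 1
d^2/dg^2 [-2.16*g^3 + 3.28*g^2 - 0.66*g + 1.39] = 6.56 - 12.96*g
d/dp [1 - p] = -1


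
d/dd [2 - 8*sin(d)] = -8*cos(d)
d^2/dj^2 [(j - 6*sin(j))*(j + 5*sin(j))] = j*sin(j) + 120*sin(j)^2 - 2*cos(j) - 58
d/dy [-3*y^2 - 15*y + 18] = -6*y - 15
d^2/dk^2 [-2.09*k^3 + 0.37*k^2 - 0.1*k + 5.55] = 0.74 - 12.54*k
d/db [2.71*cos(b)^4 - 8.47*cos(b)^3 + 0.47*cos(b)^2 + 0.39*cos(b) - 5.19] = (-10.84*cos(b)^3 + 25.41*cos(b)^2 - 0.94*cos(b) - 0.39)*sin(b)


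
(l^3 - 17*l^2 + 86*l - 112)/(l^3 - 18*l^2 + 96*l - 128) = (l - 7)/(l - 8)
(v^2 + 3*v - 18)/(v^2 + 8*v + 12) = (v - 3)/(v + 2)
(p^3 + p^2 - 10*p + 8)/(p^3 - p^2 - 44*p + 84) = (p^2 + 3*p - 4)/(p^2 + p - 42)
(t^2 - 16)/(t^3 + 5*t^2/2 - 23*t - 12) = 2*(t + 4)/(2*t^2 + 13*t + 6)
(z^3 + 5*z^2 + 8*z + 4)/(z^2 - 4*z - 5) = (z^2 + 4*z + 4)/(z - 5)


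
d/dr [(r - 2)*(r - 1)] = 2*r - 3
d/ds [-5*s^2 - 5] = -10*s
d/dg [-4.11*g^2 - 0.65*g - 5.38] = -8.22*g - 0.65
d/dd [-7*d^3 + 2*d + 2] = 2 - 21*d^2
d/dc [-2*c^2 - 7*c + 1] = -4*c - 7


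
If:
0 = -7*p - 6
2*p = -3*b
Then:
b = 4/7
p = -6/7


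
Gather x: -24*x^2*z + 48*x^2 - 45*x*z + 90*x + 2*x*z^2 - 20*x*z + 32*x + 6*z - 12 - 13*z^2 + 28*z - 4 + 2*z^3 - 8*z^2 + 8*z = x^2*(48 - 24*z) + x*(2*z^2 - 65*z + 122) + 2*z^3 - 21*z^2 + 42*z - 16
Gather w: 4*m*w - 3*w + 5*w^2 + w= 5*w^2 + w*(4*m - 2)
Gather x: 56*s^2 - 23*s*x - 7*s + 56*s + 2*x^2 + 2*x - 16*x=56*s^2 + 49*s + 2*x^2 + x*(-23*s - 14)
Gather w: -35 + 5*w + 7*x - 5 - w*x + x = w*(5 - x) + 8*x - 40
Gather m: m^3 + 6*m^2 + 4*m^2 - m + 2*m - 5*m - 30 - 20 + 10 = m^3 + 10*m^2 - 4*m - 40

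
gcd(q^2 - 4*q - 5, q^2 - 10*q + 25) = q - 5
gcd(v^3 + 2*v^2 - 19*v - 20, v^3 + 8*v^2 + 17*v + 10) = v^2 + 6*v + 5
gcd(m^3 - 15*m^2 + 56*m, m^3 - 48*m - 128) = m - 8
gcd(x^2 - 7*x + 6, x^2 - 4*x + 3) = x - 1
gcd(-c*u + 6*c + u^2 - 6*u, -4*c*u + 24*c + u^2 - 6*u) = u - 6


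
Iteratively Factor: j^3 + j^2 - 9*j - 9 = (j - 3)*(j^2 + 4*j + 3) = (j - 3)*(j + 1)*(j + 3)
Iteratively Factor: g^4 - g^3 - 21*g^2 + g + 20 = (g - 5)*(g^3 + 4*g^2 - g - 4) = (g - 5)*(g + 4)*(g^2 - 1) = (g - 5)*(g + 1)*(g + 4)*(g - 1)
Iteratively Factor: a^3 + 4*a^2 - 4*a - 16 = (a - 2)*(a^2 + 6*a + 8) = (a - 2)*(a + 2)*(a + 4)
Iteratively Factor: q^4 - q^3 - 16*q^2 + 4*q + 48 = (q + 2)*(q^3 - 3*q^2 - 10*q + 24) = (q - 2)*(q + 2)*(q^2 - q - 12) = (q - 4)*(q - 2)*(q + 2)*(q + 3)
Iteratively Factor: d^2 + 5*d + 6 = (d + 2)*(d + 3)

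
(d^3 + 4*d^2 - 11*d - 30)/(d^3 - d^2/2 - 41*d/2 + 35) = 2*(d^2 - d - 6)/(2*d^2 - 11*d + 14)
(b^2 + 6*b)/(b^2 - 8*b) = (b + 6)/(b - 8)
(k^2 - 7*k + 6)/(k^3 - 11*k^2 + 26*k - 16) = (k - 6)/(k^2 - 10*k + 16)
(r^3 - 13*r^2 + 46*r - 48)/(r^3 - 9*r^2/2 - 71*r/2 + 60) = 2*(r^2 - 5*r + 6)/(2*r^2 + 7*r - 15)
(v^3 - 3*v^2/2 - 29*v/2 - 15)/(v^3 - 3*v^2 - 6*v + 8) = (2*v^2 - 7*v - 15)/(2*(v^2 - 5*v + 4))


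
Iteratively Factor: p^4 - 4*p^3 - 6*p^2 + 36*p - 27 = (p - 1)*(p^3 - 3*p^2 - 9*p + 27) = (p - 3)*(p - 1)*(p^2 - 9) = (p - 3)^2*(p - 1)*(p + 3)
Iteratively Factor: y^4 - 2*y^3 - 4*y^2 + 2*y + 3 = (y + 1)*(y^3 - 3*y^2 - y + 3) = (y + 1)^2*(y^2 - 4*y + 3) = (y - 1)*(y + 1)^2*(y - 3)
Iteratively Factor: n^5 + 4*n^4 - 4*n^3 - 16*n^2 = (n)*(n^4 + 4*n^3 - 4*n^2 - 16*n) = n*(n - 2)*(n^3 + 6*n^2 + 8*n) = n*(n - 2)*(n + 2)*(n^2 + 4*n) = n^2*(n - 2)*(n + 2)*(n + 4)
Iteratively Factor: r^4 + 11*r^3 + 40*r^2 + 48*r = (r + 4)*(r^3 + 7*r^2 + 12*r) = (r + 3)*(r + 4)*(r^2 + 4*r) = (r + 3)*(r + 4)^2*(r)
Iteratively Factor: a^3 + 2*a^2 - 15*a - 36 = (a + 3)*(a^2 - a - 12) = (a - 4)*(a + 3)*(a + 3)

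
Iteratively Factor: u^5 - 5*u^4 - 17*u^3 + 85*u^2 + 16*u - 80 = (u - 1)*(u^4 - 4*u^3 - 21*u^2 + 64*u + 80) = (u - 4)*(u - 1)*(u^3 - 21*u - 20) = (u - 5)*(u - 4)*(u - 1)*(u^2 + 5*u + 4) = (u - 5)*(u - 4)*(u - 1)*(u + 4)*(u + 1)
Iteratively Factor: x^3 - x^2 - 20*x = (x - 5)*(x^2 + 4*x) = (x - 5)*(x + 4)*(x)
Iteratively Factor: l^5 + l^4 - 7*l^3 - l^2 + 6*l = (l + 1)*(l^4 - 7*l^2 + 6*l) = (l + 1)*(l + 3)*(l^3 - 3*l^2 + 2*l) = (l - 2)*(l + 1)*(l + 3)*(l^2 - l) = l*(l - 2)*(l + 1)*(l + 3)*(l - 1)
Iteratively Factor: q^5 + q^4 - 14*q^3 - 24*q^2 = (q - 4)*(q^4 + 5*q^3 + 6*q^2) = (q - 4)*(q + 3)*(q^3 + 2*q^2) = (q - 4)*(q + 2)*(q + 3)*(q^2) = q*(q - 4)*(q + 2)*(q + 3)*(q)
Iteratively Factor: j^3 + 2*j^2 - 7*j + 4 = (j - 1)*(j^2 + 3*j - 4) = (j - 1)*(j + 4)*(j - 1)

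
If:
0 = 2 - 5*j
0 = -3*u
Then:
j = 2/5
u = 0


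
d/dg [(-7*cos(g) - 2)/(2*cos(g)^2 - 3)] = (14*sin(g)^2 - 8*cos(g) - 35)*sin(g)/(cos(2*g) - 2)^2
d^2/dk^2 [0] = 0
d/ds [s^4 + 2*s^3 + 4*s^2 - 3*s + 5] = 4*s^3 + 6*s^2 + 8*s - 3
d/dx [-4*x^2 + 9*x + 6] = 9 - 8*x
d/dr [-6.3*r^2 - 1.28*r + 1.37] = -12.6*r - 1.28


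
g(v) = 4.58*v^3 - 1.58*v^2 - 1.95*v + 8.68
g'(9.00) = 1082.55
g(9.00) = 3201.97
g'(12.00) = 1938.69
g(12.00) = 7672.00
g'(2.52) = 77.34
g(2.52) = 67.03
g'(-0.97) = 14.04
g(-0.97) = 4.90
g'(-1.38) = 28.58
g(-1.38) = -3.67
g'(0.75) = 3.41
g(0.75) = 8.26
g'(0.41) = -0.94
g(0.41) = 7.93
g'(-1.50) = 33.70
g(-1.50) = -7.41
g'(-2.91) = 123.60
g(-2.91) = -111.89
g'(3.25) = 132.91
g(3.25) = 142.88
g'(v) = 13.74*v^2 - 3.16*v - 1.95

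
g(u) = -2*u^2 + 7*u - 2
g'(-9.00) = 43.00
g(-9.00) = -227.00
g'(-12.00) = 55.00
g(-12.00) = -374.00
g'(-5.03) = 27.12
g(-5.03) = -87.81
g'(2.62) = -3.48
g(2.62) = 2.61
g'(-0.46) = 8.84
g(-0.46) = -5.64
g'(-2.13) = 15.52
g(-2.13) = -25.98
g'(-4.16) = 23.64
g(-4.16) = -65.73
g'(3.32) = -6.28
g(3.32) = -0.80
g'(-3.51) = 21.04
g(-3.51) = -51.21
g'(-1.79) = 14.16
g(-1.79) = -20.94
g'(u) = 7 - 4*u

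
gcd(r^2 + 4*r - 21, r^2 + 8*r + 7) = r + 7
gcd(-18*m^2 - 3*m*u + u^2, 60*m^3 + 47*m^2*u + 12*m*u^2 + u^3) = 3*m + u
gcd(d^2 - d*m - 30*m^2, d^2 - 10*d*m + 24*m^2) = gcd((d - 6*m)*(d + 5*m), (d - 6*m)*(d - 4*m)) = d - 6*m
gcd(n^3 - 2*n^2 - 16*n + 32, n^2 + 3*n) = 1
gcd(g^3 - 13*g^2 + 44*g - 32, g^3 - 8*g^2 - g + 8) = g^2 - 9*g + 8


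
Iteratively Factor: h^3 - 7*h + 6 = (h - 2)*(h^2 + 2*h - 3) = (h - 2)*(h + 3)*(h - 1)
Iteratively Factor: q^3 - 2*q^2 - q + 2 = (q - 1)*(q^2 - q - 2) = (q - 1)*(q + 1)*(q - 2)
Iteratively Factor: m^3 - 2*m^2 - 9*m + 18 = (m - 2)*(m^2 - 9) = (m - 2)*(m + 3)*(m - 3)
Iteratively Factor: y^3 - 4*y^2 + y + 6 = (y + 1)*(y^2 - 5*y + 6) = (y - 3)*(y + 1)*(y - 2)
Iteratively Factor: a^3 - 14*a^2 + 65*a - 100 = (a - 4)*(a^2 - 10*a + 25) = (a - 5)*(a - 4)*(a - 5)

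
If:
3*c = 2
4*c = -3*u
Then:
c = 2/3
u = -8/9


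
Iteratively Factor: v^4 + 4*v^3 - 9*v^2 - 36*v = (v - 3)*(v^3 + 7*v^2 + 12*v) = (v - 3)*(v + 4)*(v^2 + 3*v) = (v - 3)*(v + 3)*(v + 4)*(v)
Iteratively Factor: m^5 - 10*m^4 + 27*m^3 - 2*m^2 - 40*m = (m)*(m^4 - 10*m^3 + 27*m^2 - 2*m - 40) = m*(m + 1)*(m^3 - 11*m^2 + 38*m - 40) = m*(m - 4)*(m + 1)*(m^2 - 7*m + 10) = m*(m - 5)*(m - 4)*(m + 1)*(m - 2)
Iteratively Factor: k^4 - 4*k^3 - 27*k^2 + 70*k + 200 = (k - 5)*(k^3 + k^2 - 22*k - 40) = (k - 5)*(k + 2)*(k^2 - k - 20) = (k - 5)^2*(k + 2)*(k + 4)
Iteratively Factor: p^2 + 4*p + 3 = (p + 1)*(p + 3)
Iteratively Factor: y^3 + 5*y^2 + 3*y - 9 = (y + 3)*(y^2 + 2*y - 3) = (y + 3)^2*(y - 1)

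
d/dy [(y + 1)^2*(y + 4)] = 3*(y + 1)*(y + 3)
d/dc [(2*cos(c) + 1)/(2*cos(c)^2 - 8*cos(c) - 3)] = 2*(2*cos(c) + cos(2*c))*sin(c)/(8*cos(c) - cos(2*c) + 2)^2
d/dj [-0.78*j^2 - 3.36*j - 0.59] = -1.56*j - 3.36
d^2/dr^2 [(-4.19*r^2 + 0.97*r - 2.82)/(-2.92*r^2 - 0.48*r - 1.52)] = (-28.286624*r^3 + 32.685312*r^2 + 49.54656*r - 2.956544)/(24.897088*r^6 + 12.278016*r^5 + 40.898688*r^4 + 12.893184*r^3 + 21.289728*r^2 + 3.326976*r + 3.511808)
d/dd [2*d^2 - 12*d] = 4*d - 12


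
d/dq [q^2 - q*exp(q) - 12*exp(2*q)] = -q*exp(q) + 2*q - 24*exp(2*q) - exp(q)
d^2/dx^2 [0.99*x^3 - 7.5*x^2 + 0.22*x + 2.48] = 5.94*x - 15.0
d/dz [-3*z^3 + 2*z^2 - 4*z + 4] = -9*z^2 + 4*z - 4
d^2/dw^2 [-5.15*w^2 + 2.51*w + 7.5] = -10.3000000000000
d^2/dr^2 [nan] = 0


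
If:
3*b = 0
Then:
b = 0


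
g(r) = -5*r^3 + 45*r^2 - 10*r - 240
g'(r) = -15*r^2 + 90*r - 10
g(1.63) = -158.39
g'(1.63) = 96.85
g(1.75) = -146.48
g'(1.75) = 101.56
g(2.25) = -91.64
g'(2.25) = 116.56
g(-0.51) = -222.53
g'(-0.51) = -59.80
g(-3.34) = 481.70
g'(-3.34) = -477.93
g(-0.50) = -223.12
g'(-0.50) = -58.75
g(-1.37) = -128.98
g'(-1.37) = -161.45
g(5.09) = 215.60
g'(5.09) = 59.48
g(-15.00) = 26910.00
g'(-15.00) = -4735.00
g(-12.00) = 15000.00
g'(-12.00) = -3250.00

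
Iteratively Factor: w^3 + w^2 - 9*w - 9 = (w + 1)*(w^2 - 9) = (w + 1)*(w + 3)*(w - 3)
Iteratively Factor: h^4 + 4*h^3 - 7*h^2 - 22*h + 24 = (h + 3)*(h^3 + h^2 - 10*h + 8) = (h + 3)*(h + 4)*(h^2 - 3*h + 2) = (h - 2)*(h + 3)*(h + 4)*(h - 1)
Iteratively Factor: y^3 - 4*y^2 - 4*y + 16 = (y - 4)*(y^2 - 4) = (y - 4)*(y + 2)*(y - 2)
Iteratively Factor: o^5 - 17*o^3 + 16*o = (o + 4)*(o^4 - 4*o^3 - o^2 + 4*o) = (o - 1)*(o + 4)*(o^3 - 3*o^2 - 4*o) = (o - 4)*(o - 1)*(o + 4)*(o^2 + o) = (o - 4)*(o - 1)*(o + 1)*(o + 4)*(o)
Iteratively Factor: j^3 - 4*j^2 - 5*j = (j - 5)*(j^2 + j) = j*(j - 5)*(j + 1)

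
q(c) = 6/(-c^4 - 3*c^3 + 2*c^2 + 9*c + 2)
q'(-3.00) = -2.94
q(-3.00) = -0.86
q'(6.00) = 0.00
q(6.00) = 0.00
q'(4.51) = 0.01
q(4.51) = -0.01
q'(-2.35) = -99.30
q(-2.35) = 18.15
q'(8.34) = 0.00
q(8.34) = -0.00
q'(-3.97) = -0.15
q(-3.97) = -0.10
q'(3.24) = 0.05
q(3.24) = -0.04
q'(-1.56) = 8.16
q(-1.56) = -3.52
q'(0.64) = -0.70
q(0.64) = 0.79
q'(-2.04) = 1241.80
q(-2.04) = 52.97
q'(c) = 6*(4*c^3 + 9*c^2 - 4*c - 9)/(-c^4 - 3*c^3 + 2*c^2 + 9*c + 2)^2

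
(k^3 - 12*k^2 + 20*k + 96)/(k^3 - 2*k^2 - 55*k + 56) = (k^2 - 4*k - 12)/(k^2 + 6*k - 7)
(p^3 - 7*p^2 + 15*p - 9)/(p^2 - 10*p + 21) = (p^2 - 4*p + 3)/(p - 7)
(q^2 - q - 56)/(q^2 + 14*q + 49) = (q - 8)/(q + 7)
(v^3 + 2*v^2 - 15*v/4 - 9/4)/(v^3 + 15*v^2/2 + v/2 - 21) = (2*v^2 + 7*v + 3)/(2*(v^2 + 9*v + 14))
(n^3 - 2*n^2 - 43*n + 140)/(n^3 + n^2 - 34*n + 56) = (n - 5)/(n - 2)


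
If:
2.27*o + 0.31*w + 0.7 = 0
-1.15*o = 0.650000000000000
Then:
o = -0.57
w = 1.88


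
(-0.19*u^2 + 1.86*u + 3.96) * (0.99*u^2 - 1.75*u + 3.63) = -0.1881*u^4 + 2.1739*u^3 - 0.0243000000000007*u^2 - 0.178199999999999*u + 14.3748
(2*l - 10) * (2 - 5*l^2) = -10*l^3 + 50*l^2 + 4*l - 20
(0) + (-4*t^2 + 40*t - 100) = -4*t^2 + 40*t - 100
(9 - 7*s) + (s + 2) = 11 - 6*s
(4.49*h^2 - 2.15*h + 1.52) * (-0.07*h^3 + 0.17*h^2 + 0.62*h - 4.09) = -0.3143*h^5 + 0.9138*h^4 + 2.3119*h^3 - 19.4387*h^2 + 9.7359*h - 6.2168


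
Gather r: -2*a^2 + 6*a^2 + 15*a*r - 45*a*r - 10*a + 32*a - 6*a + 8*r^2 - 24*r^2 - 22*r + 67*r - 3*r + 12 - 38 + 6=4*a^2 + 16*a - 16*r^2 + r*(42 - 30*a) - 20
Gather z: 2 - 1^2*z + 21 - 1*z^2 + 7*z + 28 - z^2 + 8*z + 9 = -2*z^2 + 14*z + 60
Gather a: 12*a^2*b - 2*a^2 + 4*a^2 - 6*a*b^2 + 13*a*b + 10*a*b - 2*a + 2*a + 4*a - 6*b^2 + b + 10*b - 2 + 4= a^2*(12*b + 2) + a*(-6*b^2 + 23*b + 4) - 6*b^2 + 11*b + 2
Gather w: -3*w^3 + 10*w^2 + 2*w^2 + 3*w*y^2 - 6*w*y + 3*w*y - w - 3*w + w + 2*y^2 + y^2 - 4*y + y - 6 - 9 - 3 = -3*w^3 + 12*w^2 + w*(3*y^2 - 3*y - 3) + 3*y^2 - 3*y - 18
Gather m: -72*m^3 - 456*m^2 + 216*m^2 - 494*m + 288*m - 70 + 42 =-72*m^3 - 240*m^2 - 206*m - 28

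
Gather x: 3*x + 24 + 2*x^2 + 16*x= 2*x^2 + 19*x + 24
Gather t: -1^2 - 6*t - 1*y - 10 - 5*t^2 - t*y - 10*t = -5*t^2 + t*(-y - 16) - y - 11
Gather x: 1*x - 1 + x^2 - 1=x^2 + x - 2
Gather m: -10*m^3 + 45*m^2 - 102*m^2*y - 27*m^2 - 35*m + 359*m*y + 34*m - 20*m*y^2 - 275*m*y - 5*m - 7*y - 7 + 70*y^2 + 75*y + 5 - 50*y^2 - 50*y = -10*m^3 + m^2*(18 - 102*y) + m*(-20*y^2 + 84*y - 6) + 20*y^2 + 18*y - 2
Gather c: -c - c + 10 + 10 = 20 - 2*c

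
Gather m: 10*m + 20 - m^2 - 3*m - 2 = -m^2 + 7*m + 18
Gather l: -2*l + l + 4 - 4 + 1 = 1 - l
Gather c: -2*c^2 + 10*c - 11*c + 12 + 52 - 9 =-2*c^2 - c + 55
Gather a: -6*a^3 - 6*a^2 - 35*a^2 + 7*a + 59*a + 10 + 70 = -6*a^3 - 41*a^2 + 66*a + 80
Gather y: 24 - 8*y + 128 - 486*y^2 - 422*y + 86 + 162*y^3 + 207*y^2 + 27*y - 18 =162*y^3 - 279*y^2 - 403*y + 220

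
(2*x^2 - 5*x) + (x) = 2*x^2 - 4*x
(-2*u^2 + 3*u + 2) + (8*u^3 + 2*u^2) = 8*u^3 + 3*u + 2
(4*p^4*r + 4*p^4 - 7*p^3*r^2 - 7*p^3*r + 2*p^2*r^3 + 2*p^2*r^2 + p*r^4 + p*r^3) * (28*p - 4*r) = 112*p^5*r + 112*p^5 - 212*p^4*r^2 - 212*p^4*r + 84*p^3*r^3 + 84*p^3*r^2 + 20*p^2*r^4 + 20*p^2*r^3 - 4*p*r^5 - 4*p*r^4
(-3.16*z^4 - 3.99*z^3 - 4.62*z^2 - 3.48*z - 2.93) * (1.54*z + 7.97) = -4.8664*z^5 - 31.3298*z^4 - 38.9151*z^3 - 42.1806*z^2 - 32.2478*z - 23.3521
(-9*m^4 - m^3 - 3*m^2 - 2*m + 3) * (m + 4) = -9*m^5 - 37*m^4 - 7*m^3 - 14*m^2 - 5*m + 12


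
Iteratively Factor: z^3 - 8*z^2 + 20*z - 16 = (z - 2)*(z^2 - 6*z + 8) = (z - 2)^2*(z - 4)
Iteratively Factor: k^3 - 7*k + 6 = (k + 3)*(k^2 - 3*k + 2) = (k - 2)*(k + 3)*(k - 1)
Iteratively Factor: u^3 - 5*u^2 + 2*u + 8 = (u - 2)*(u^2 - 3*u - 4) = (u - 2)*(u + 1)*(u - 4)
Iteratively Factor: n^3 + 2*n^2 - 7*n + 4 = (n + 4)*(n^2 - 2*n + 1) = (n - 1)*(n + 4)*(n - 1)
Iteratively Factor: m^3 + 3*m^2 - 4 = (m + 2)*(m^2 + m - 2) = (m + 2)^2*(m - 1)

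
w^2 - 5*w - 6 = (w - 6)*(w + 1)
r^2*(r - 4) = r^3 - 4*r^2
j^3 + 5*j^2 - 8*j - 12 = (j - 2)*(j + 1)*(j + 6)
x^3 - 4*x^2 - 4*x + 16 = (x - 4)*(x - 2)*(x + 2)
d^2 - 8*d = d*(d - 8)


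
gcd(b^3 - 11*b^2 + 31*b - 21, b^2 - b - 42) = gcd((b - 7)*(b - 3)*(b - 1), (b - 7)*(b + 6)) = b - 7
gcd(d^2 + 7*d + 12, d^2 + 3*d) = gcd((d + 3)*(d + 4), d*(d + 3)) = d + 3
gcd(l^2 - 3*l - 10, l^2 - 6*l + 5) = l - 5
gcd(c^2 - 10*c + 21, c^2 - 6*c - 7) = c - 7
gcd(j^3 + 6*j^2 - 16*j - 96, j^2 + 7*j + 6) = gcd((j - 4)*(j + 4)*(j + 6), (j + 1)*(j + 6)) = j + 6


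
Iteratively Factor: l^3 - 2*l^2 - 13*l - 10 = (l + 2)*(l^2 - 4*l - 5) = (l - 5)*(l + 2)*(l + 1)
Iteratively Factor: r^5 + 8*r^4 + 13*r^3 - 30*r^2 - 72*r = (r - 2)*(r^4 + 10*r^3 + 33*r^2 + 36*r) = (r - 2)*(r + 4)*(r^3 + 6*r^2 + 9*r) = r*(r - 2)*(r + 4)*(r^2 + 6*r + 9) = r*(r - 2)*(r + 3)*(r + 4)*(r + 3)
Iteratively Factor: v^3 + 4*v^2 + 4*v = (v + 2)*(v^2 + 2*v) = (v + 2)^2*(v)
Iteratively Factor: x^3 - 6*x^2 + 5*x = (x)*(x^2 - 6*x + 5) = x*(x - 1)*(x - 5)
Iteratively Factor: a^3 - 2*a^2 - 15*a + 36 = (a - 3)*(a^2 + a - 12) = (a - 3)^2*(a + 4)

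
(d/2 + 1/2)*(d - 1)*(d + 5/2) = d^3/2 + 5*d^2/4 - d/2 - 5/4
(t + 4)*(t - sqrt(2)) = t^2 - sqrt(2)*t + 4*t - 4*sqrt(2)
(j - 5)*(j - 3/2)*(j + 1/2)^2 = j^4 - 11*j^3/2 + 5*j^2/4 + 47*j/8 + 15/8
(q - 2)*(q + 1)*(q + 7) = q^3 + 6*q^2 - 9*q - 14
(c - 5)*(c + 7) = c^2 + 2*c - 35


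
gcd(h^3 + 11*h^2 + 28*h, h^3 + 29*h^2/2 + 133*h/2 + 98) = h^2 + 11*h + 28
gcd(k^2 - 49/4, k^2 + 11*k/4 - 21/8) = k + 7/2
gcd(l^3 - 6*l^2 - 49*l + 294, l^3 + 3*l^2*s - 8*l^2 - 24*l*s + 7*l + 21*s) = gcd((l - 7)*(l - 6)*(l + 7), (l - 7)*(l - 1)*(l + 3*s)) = l - 7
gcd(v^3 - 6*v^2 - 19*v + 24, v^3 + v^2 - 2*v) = v - 1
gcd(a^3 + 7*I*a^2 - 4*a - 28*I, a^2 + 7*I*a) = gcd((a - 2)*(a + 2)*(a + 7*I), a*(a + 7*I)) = a + 7*I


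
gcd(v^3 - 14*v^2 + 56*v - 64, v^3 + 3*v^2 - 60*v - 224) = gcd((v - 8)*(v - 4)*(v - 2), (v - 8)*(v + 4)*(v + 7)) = v - 8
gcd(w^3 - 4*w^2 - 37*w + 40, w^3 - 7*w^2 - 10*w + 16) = w^2 - 9*w + 8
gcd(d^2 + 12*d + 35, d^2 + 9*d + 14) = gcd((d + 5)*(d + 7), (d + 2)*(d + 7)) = d + 7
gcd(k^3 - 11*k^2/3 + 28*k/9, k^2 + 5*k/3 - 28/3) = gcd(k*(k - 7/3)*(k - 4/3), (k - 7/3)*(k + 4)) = k - 7/3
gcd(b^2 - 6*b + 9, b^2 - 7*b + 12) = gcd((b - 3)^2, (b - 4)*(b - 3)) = b - 3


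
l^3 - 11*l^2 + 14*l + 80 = (l - 8)*(l - 5)*(l + 2)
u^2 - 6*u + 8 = (u - 4)*(u - 2)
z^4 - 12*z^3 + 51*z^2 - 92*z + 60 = (z - 5)*(z - 3)*(z - 2)^2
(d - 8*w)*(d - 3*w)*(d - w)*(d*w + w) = d^4*w - 12*d^3*w^2 + d^3*w + 35*d^2*w^3 - 12*d^2*w^2 - 24*d*w^4 + 35*d*w^3 - 24*w^4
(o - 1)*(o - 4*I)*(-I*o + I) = -I*o^3 - 4*o^2 + 2*I*o^2 + 8*o - I*o - 4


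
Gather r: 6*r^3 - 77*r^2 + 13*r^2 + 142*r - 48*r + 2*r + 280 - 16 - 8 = 6*r^3 - 64*r^2 + 96*r + 256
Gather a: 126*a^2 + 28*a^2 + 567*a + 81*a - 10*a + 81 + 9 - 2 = 154*a^2 + 638*a + 88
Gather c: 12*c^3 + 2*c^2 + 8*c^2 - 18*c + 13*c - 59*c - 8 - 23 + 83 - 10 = 12*c^3 + 10*c^2 - 64*c + 42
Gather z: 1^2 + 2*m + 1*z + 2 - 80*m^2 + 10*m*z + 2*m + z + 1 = -80*m^2 + 4*m + z*(10*m + 2) + 4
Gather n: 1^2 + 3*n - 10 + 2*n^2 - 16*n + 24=2*n^2 - 13*n + 15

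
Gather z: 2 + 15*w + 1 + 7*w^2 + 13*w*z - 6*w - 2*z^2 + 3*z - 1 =7*w^2 + 9*w - 2*z^2 + z*(13*w + 3) + 2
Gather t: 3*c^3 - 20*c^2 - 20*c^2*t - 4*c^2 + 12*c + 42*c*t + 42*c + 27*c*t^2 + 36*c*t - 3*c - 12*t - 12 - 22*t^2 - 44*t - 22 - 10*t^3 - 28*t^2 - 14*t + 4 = 3*c^3 - 24*c^2 + 51*c - 10*t^3 + t^2*(27*c - 50) + t*(-20*c^2 + 78*c - 70) - 30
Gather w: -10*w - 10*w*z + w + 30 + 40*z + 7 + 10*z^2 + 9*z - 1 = w*(-10*z - 9) + 10*z^2 + 49*z + 36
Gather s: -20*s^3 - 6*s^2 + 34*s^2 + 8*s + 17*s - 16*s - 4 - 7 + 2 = -20*s^3 + 28*s^2 + 9*s - 9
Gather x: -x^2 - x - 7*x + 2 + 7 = -x^2 - 8*x + 9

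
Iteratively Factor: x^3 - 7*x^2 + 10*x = (x - 5)*(x^2 - 2*x) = (x - 5)*(x - 2)*(x)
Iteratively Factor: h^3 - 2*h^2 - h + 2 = (h + 1)*(h^2 - 3*h + 2) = (h - 1)*(h + 1)*(h - 2)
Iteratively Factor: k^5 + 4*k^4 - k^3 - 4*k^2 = (k)*(k^4 + 4*k^3 - k^2 - 4*k) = k*(k + 4)*(k^3 - k) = k*(k - 1)*(k + 4)*(k^2 + k) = k^2*(k - 1)*(k + 4)*(k + 1)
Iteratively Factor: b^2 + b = (b + 1)*(b)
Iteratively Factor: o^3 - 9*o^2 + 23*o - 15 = (o - 1)*(o^2 - 8*o + 15) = (o - 5)*(o - 1)*(o - 3)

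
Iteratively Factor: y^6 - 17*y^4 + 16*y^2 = (y)*(y^5 - 17*y^3 + 16*y) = y*(y + 4)*(y^4 - 4*y^3 - y^2 + 4*y) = y*(y - 1)*(y + 4)*(y^3 - 3*y^2 - 4*y) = y*(y - 4)*(y - 1)*(y + 4)*(y^2 + y) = y*(y - 4)*(y - 1)*(y + 1)*(y + 4)*(y)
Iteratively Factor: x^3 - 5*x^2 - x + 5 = (x - 1)*(x^2 - 4*x - 5) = (x - 1)*(x + 1)*(x - 5)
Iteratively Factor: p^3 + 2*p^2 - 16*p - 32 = (p + 2)*(p^2 - 16) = (p + 2)*(p + 4)*(p - 4)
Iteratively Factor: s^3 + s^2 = (s + 1)*(s^2) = s*(s + 1)*(s)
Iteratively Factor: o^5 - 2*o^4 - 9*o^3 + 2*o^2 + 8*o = (o - 4)*(o^4 + 2*o^3 - o^2 - 2*o) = (o - 4)*(o - 1)*(o^3 + 3*o^2 + 2*o) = (o - 4)*(o - 1)*(o + 1)*(o^2 + 2*o) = (o - 4)*(o - 1)*(o + 1)*(o + 2)*(o)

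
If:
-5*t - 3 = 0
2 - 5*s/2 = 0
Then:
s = 4/5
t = -3/5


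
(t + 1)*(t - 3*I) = t^2 + t - 3*I*t - 3*I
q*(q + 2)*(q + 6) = q^3 + 8*q^2 + 12*q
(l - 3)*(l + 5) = l^2 + 2*l - 15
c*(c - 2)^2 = c^3 - 4*c^2 + 4*c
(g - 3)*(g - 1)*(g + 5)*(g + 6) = g^4 + 7*g^3 - 11*g^2 - 87*g + 90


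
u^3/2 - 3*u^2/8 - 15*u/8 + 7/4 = (u/2 + 1)*(u - 7/4)*(u - 1)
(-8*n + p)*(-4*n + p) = 32*n^2 - 12*n*p + p^2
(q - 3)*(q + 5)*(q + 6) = q^3 + 8*q^2 - 3*q - 90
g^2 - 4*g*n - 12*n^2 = (g - 6*n)*(g + 2*n)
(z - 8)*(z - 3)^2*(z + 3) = z^4 - 11*z^3 + 15*z^2 + 99*z - 216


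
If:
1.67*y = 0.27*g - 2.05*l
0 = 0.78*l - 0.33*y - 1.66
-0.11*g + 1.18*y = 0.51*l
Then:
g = -371.01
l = -15.30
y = -41.20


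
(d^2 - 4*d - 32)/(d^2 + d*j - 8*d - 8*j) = (d + 4)/(d + j)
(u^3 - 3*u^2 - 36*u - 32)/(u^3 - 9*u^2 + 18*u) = (u^3 - 3*u^2 - 36*u - 32)/(u*(u^2 - 9*u + 18))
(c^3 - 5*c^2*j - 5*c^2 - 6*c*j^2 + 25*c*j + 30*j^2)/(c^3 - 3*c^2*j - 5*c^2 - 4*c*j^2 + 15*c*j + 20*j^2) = (c - 6*j)/(c - 4*j)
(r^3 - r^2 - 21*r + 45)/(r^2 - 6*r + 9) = r + 5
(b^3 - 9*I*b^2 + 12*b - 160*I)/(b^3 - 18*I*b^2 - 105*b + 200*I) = (b + 4*I)/(b - 5*I)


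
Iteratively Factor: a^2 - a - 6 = (a + 2)*(a - 3)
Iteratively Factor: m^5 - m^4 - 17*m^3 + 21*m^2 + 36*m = (m - 3)*(m^4 + 2*m^3 - 11*m^2 - 12*m) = (m - 3)^2*(m^3 + 5*m^2 + 4*m) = m*(m - 3)^2*(m^2 + 5*m + 4) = m*(m - 3)^2*(m + 4)*(m + 1)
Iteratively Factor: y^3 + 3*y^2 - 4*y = (y)*(y^2 + 3*y - 4) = y*(y - 1)*(y + 4)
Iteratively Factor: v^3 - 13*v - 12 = (v + 1)*(v^2 - v - 12) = (v - 4)*(v + 1)*(v + 3)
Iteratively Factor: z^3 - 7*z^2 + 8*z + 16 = (z + 1)*(z^2 - 8*z + 16) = (z - 4)*(z + 1)*(z - 4)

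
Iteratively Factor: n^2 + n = (n)*(n + 1)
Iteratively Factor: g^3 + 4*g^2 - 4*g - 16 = (g - 2)*(g^2 + 6*g + 8) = (g - 2)*(g + 2)*(g + 4)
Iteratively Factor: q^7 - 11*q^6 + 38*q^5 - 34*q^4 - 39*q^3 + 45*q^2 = (q)*(q^6 - 11*q^5 + 38*q^4 - 34*q^3 - 39*q^2 + 45*q) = q^2*(q^5 - 11*q^4 + 38*q^3 - 34*q^2 - 39*q + 45) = q^2*(q + 1)*(q^4 - 12*q^3 + 50*q^2 - 84*q + 45) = q^2*(q - 3)*(q + 1)*(q^3 - 9*q^2 + 23*q - 15) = q^2*(q - 5)*(q - 3)*(q + 1)*(q^2 - 4*q + 3) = q^2*(q - 5)*(q - 3)^2*(q + 1)*(q - 1)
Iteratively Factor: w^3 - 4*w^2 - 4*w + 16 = (w + 2)*(w^2 - 6*w + 8) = (w - 2)*(w + 2)*(w - 4)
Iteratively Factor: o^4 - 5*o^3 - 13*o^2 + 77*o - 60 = (o - 1)*(o^3 - 4*o^2 - 17*o + 60) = (o - 3)*(o - 1)*(o^2 - o - 20) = (o - 3)*(o - 1)*(o + 4)*(o - 5)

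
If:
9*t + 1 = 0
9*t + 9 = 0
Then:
No Solution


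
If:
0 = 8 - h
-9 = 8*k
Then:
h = 8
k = -9/8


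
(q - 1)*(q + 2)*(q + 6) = q^3 + 7*q^2 + 4*q - 12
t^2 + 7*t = t*(t + 7)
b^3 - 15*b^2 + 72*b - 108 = (b - 6)^2*(b - 3)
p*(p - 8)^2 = p^3 - 16*p^2 + 64*p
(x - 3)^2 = x^2 - 6*x + 9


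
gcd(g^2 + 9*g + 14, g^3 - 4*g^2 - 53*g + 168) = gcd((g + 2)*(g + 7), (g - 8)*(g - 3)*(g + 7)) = g + 7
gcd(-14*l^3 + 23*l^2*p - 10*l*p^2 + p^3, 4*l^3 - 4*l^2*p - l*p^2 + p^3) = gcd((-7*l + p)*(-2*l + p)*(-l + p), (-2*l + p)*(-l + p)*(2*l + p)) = 2*l^2 - 3*l*p + p^2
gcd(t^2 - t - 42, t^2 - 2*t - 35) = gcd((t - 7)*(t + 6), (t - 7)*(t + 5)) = t - 7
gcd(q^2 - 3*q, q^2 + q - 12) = q - 3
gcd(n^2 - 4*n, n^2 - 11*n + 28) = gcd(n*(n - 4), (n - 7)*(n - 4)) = n - 4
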